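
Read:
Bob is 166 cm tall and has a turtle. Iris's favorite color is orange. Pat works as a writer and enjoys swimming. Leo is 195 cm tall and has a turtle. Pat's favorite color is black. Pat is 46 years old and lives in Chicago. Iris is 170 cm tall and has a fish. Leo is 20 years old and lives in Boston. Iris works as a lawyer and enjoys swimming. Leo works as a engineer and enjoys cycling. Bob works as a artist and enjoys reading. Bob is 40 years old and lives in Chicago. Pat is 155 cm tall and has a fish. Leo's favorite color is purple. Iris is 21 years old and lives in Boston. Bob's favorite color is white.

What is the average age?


Sum=127, n=4, avg=31.75

31.75


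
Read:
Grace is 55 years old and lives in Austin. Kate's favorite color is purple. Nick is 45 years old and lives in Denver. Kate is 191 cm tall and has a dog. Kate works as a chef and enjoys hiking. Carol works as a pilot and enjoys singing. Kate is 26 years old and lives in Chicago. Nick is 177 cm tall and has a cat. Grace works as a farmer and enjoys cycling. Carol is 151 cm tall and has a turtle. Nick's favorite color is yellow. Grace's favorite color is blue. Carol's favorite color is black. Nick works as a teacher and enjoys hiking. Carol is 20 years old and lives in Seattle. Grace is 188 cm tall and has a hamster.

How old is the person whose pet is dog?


Person with pet=dog is Kate, age 26

26


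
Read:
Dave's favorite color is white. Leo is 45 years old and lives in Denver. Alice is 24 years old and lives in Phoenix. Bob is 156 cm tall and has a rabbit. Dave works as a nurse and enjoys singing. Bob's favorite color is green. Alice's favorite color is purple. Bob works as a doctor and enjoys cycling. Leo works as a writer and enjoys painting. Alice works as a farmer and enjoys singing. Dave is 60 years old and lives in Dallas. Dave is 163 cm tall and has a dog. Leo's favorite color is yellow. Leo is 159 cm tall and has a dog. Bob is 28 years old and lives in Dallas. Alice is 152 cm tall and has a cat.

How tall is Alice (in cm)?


Alice is 152 cm tall

152


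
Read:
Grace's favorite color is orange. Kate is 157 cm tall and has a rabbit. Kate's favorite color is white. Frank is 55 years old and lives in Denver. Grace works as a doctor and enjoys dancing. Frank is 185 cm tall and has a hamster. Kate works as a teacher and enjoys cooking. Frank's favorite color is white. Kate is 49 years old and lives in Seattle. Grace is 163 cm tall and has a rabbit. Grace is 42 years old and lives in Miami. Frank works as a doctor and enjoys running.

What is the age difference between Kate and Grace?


|49 - 42| = 7

7


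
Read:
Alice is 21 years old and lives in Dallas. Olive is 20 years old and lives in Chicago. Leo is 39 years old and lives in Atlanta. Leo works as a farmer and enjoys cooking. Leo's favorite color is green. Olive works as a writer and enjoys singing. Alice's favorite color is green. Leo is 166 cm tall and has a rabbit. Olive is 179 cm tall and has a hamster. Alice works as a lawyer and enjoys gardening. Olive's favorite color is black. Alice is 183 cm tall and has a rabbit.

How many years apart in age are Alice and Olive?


21 vs 20, diff = 1

1


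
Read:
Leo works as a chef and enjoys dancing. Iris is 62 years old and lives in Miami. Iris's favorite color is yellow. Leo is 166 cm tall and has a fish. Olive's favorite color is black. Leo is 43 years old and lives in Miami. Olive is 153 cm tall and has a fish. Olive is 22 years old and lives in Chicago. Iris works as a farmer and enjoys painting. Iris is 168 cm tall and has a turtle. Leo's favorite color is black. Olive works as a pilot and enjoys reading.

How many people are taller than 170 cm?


Taller than 170: 0

0


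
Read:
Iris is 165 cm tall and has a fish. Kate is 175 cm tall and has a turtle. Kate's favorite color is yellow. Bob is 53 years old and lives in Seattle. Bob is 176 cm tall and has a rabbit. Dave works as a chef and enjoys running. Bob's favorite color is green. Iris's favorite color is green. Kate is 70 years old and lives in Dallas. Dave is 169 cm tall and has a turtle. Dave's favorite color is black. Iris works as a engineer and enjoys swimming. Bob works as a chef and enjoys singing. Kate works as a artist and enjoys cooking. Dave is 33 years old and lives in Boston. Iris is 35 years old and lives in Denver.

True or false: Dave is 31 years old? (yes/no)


Dave is actually 33. no

no


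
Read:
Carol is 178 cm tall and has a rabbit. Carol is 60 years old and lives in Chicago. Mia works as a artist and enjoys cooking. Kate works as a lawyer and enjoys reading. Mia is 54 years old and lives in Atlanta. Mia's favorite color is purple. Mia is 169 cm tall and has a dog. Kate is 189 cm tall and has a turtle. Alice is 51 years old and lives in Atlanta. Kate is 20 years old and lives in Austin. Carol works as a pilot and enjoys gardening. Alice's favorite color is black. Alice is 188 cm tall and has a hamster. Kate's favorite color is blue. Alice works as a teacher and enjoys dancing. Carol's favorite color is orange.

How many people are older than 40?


Filter: 3

3


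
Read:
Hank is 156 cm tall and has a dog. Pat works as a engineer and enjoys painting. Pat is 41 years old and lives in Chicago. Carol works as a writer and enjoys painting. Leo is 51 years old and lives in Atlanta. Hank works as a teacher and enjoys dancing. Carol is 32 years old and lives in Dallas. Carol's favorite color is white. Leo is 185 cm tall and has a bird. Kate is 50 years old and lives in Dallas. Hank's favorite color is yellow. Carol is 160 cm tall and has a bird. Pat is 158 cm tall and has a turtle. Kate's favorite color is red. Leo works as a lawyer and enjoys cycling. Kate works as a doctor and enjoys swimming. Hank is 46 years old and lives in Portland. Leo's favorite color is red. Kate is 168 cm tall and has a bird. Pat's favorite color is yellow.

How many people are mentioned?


People: Leo, Pat, Hank, Kate, Carol. Count = 5

5


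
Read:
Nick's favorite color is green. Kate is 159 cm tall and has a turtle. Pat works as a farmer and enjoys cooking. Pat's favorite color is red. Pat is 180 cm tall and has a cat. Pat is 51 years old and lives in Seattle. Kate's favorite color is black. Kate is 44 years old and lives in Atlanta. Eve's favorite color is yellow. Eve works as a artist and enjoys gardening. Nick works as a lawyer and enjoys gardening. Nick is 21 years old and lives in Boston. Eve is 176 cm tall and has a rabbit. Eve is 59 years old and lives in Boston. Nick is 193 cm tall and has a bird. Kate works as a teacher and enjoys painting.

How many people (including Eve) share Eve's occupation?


Eve is a artist. Count = 1

1


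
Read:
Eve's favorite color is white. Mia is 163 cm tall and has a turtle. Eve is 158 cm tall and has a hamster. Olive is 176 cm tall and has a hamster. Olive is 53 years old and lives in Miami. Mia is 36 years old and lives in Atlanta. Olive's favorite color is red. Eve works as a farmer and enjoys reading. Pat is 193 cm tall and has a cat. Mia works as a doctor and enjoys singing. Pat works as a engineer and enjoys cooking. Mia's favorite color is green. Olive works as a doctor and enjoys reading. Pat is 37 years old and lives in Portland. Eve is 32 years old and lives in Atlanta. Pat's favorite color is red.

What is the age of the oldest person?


Oldest: Olive at 53

53


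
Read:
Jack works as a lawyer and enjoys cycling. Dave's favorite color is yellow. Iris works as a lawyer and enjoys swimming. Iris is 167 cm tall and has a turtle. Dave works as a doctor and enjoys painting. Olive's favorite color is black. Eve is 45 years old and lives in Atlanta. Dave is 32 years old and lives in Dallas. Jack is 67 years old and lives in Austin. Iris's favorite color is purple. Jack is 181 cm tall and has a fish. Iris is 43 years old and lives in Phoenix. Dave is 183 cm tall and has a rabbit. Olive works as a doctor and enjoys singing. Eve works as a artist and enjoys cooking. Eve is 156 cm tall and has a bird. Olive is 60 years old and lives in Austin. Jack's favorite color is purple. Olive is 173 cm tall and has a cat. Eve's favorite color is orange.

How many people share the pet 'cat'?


Count: 1

1


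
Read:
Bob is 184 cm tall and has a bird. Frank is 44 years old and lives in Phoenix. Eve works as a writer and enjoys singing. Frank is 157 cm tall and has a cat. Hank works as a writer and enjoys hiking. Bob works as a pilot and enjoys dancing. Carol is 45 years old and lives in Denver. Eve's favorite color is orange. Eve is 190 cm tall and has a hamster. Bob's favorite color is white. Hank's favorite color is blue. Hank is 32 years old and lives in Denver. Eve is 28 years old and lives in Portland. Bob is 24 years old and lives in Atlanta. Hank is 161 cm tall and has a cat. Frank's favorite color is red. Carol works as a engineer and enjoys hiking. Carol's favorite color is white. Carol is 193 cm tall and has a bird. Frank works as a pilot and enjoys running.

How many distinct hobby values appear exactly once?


Unique hobby values: 3

3


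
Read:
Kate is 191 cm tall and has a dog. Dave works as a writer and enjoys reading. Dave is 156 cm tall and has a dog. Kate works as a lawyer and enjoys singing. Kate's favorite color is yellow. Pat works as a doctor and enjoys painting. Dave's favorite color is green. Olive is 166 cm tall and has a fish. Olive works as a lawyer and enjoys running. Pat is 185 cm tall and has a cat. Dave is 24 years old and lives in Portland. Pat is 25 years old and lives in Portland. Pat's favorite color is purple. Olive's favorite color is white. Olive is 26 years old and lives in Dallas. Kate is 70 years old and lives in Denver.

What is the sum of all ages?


26+24+70+25 = 145

145


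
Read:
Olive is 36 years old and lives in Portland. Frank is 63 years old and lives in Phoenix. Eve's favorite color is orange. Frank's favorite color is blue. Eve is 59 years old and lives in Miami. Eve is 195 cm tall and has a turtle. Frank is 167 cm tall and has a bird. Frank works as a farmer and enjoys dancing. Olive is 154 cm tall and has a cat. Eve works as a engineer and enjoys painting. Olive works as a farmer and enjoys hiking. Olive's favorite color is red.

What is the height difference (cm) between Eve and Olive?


|195 - 154| = 41

41


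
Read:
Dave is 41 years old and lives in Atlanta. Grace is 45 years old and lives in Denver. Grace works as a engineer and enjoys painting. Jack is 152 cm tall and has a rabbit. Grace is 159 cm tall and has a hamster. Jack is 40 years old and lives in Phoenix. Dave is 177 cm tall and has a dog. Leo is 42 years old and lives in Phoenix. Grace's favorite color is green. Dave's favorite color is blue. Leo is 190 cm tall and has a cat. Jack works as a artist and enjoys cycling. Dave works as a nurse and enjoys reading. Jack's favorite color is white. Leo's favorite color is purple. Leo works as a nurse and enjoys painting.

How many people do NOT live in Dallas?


Not in Dallas: 4

4


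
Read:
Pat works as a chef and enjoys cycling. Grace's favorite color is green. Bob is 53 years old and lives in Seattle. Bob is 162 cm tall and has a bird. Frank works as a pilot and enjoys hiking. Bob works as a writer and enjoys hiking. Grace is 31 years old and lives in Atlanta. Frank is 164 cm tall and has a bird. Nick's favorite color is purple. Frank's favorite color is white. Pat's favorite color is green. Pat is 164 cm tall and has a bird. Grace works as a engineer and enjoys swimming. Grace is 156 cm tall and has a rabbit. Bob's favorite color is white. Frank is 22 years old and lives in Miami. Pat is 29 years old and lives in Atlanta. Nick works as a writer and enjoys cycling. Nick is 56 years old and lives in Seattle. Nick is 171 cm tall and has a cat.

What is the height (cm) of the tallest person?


Tallest: Nick at 171 cm

171


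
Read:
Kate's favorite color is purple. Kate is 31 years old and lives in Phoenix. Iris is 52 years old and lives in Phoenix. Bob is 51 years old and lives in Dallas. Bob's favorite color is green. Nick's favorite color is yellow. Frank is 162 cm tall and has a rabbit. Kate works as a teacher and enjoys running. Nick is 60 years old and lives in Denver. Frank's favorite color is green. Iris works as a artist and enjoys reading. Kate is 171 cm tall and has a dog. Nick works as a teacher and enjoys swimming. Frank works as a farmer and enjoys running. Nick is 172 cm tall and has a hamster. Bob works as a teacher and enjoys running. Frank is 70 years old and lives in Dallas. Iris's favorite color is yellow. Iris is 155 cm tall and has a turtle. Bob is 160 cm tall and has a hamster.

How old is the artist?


The artist is Iris, age 52

52


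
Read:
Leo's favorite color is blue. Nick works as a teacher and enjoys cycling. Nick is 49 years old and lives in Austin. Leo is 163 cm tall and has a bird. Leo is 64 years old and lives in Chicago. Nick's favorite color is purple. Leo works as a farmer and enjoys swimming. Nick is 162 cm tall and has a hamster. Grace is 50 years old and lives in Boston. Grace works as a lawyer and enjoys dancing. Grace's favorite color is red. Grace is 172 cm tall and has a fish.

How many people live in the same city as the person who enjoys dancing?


Person with hobby dancing is Grace, city Boston. Count = 1

1


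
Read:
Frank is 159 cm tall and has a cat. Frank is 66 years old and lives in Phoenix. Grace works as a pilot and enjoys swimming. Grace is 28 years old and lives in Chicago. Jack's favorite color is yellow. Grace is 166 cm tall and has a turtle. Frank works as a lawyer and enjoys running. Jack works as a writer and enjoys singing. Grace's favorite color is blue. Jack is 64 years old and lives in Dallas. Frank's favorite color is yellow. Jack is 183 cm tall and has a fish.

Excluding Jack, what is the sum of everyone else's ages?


Sum (excluding Jack): 94

94


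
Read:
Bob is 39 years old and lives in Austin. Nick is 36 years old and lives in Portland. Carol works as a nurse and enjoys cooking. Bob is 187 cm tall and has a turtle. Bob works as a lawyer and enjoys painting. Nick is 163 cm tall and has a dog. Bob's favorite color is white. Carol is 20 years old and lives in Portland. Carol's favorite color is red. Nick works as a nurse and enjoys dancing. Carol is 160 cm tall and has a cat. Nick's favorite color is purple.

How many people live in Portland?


Count in Portland: 2

2


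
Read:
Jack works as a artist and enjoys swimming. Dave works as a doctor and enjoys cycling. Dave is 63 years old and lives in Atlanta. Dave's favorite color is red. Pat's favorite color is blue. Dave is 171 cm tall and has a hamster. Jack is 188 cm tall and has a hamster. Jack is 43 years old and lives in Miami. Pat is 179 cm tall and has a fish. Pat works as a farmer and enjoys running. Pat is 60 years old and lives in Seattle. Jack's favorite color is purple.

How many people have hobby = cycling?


Count: 1

1


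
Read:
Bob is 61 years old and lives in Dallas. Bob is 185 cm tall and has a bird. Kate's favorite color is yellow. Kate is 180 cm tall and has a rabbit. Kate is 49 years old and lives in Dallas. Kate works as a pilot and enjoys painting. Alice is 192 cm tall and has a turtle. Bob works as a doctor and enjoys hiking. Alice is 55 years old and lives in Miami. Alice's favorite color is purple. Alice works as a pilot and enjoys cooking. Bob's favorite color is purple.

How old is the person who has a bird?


Person with bird is Bob, age 61

61


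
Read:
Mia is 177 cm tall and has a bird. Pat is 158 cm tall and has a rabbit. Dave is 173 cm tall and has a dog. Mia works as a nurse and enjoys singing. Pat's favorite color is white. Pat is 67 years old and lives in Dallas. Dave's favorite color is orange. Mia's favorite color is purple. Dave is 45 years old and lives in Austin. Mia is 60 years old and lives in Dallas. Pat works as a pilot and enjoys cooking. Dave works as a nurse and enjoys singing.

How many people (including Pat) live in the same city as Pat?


Pat lives in Dallas. Count = 2

2


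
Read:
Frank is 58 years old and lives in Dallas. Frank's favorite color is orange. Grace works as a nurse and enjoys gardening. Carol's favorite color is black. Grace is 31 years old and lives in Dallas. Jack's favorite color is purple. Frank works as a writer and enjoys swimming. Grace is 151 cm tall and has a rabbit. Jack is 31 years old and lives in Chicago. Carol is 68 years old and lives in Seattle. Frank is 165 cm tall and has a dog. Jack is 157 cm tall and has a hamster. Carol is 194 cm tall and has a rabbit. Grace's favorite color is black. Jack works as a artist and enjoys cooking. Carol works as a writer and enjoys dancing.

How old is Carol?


Carol is 68 years old

68


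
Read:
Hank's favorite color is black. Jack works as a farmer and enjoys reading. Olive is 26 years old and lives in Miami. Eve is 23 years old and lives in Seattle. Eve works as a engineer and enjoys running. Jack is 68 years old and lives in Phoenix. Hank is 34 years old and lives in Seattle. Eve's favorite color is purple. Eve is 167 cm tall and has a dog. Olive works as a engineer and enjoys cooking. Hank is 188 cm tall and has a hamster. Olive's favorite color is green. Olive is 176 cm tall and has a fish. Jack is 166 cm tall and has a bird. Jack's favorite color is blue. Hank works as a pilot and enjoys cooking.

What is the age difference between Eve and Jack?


|23 - 68| = 45

45


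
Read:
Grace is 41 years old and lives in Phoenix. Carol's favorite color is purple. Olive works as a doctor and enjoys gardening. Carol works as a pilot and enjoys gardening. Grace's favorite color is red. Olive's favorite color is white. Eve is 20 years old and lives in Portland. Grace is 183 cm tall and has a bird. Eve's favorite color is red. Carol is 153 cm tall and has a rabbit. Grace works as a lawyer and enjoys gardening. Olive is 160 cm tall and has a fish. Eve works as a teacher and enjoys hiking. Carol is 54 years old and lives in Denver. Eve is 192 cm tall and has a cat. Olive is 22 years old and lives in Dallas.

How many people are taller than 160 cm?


Taller than 160: 2

2


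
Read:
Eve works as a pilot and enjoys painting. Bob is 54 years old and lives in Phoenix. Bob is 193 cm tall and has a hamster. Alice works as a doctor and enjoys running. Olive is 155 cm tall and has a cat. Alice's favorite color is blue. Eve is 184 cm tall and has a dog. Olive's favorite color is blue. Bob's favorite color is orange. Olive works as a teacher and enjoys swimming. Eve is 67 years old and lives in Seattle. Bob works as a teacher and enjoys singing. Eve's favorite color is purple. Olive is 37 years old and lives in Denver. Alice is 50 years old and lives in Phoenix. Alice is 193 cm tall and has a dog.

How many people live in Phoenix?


Count in Phoenix: 2

2


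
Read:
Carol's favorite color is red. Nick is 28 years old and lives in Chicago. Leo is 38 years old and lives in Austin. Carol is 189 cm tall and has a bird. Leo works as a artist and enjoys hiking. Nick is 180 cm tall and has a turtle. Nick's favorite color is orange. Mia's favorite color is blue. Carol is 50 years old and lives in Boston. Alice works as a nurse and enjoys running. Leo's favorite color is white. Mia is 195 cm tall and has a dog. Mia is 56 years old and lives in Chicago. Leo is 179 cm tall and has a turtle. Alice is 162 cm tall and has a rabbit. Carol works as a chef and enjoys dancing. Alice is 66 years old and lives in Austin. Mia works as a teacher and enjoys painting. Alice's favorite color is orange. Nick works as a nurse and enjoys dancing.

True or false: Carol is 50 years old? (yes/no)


Carol is actually 50. yes

yes


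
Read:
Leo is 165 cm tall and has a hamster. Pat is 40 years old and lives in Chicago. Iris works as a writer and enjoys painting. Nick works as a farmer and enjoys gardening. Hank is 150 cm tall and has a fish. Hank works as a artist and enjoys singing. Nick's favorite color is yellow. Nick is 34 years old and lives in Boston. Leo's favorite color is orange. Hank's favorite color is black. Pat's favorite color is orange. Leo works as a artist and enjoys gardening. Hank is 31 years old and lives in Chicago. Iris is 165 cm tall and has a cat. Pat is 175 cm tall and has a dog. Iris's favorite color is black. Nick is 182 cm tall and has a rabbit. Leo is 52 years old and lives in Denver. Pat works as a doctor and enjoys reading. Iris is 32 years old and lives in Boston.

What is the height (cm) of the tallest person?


Tallest: Nick at 182 cm

182


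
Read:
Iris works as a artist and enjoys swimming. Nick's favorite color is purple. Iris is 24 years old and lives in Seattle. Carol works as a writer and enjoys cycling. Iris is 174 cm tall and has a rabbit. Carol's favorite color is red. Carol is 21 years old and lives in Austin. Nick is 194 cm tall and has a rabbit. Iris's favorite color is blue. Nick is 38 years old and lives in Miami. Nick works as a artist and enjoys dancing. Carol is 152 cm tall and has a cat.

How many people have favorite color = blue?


Count: 1

1


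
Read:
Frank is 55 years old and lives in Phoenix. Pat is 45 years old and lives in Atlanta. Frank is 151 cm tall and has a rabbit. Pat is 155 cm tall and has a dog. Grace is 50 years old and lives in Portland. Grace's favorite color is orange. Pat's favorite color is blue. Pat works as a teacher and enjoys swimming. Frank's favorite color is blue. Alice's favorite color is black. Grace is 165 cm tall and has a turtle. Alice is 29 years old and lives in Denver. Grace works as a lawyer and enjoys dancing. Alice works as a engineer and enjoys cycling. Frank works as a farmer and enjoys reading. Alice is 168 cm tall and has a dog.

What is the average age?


Sum=179, n=4, avg=44.75

44.75


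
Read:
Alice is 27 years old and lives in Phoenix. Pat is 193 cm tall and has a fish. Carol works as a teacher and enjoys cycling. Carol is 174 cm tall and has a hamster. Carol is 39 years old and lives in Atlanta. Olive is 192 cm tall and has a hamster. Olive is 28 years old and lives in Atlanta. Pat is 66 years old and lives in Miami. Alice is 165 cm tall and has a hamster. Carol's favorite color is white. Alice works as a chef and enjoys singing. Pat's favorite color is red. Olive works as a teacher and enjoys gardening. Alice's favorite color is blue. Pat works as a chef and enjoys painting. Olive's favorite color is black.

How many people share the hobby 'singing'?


Count: 1

1


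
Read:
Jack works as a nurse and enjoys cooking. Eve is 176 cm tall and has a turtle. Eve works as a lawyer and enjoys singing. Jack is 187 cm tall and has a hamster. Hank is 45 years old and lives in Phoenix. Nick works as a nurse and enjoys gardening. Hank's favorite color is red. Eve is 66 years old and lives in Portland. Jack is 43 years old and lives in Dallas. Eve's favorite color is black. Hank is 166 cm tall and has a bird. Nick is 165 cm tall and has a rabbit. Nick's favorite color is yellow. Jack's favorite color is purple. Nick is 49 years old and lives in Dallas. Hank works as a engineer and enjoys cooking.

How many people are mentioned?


People: Eve, Nick, Jack, Hank. Count = 4

4


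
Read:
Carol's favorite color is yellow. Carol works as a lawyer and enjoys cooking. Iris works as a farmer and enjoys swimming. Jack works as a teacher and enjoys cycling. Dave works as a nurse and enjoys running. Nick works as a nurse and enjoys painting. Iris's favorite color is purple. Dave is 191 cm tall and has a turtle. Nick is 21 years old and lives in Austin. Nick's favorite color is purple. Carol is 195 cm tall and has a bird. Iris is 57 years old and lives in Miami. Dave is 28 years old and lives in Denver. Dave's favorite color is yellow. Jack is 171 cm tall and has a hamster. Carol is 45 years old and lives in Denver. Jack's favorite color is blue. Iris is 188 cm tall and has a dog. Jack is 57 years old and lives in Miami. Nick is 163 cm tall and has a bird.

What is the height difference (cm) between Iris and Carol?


|188 - 195| = 7

7


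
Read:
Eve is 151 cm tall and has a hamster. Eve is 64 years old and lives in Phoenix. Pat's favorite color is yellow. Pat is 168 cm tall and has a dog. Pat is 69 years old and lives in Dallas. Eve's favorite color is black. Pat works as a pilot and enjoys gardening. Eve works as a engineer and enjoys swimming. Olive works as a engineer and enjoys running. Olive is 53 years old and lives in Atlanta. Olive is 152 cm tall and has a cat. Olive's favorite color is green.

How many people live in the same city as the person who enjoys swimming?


Person with hobby swimming is Eve, city Phoenix. Count = 1

1


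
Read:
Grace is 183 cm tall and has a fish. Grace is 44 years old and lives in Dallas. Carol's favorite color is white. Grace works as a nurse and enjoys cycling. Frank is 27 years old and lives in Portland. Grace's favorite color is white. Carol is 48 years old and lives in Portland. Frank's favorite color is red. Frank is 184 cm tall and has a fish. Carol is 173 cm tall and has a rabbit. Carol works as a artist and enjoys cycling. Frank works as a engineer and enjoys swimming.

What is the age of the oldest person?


Oldest: Carol at 48

48


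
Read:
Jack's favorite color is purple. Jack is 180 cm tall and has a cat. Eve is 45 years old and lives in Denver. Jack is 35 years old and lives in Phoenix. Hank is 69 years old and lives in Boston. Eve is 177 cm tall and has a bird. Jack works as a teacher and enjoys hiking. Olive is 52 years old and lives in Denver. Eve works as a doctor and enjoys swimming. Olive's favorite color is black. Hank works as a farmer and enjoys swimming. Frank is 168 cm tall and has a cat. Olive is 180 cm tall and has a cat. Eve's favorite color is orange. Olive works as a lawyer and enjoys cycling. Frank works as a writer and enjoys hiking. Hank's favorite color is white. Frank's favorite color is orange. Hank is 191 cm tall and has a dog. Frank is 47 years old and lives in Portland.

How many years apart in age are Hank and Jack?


69 vs 35, diff = 34

34


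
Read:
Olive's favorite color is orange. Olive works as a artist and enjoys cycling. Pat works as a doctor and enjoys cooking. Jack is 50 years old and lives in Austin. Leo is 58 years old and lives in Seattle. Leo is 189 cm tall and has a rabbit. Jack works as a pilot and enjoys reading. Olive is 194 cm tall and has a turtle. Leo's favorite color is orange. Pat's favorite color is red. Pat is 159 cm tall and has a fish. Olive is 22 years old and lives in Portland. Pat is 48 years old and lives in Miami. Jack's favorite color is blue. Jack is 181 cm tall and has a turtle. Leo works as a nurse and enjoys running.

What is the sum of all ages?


22+58+50+48 = 178

178


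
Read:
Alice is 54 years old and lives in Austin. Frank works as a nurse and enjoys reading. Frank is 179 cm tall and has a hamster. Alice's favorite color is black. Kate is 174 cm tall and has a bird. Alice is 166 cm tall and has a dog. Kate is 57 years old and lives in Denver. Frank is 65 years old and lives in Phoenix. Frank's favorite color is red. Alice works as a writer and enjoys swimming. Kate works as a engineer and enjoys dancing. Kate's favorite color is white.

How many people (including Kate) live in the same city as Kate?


Kate lives in Denver. Count = 1

1


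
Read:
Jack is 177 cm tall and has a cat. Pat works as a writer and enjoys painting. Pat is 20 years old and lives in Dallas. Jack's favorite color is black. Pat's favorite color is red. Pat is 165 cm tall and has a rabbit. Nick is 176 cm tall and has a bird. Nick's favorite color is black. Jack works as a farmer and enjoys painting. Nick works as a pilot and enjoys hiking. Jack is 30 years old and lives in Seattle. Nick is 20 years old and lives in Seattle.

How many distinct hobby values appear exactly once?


Unique hobby values: 1

1


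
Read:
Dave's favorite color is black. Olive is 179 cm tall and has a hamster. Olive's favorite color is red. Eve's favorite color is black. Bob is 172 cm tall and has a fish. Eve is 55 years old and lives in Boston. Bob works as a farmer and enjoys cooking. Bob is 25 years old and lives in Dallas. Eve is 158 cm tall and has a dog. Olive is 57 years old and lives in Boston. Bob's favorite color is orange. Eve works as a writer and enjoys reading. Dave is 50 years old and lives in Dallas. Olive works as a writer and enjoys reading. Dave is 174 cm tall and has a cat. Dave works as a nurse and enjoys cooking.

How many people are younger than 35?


Filter: 1

1


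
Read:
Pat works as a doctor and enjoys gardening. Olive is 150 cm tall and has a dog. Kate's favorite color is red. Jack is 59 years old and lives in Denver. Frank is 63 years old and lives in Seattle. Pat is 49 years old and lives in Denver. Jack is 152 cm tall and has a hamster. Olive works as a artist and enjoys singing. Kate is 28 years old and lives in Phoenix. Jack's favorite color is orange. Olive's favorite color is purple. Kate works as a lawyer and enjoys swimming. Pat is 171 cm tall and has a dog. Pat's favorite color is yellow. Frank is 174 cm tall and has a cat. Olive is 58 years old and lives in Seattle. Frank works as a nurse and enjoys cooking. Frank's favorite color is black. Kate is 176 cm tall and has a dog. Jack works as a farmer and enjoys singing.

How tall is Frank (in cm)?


Frank is 174 cm tall

174


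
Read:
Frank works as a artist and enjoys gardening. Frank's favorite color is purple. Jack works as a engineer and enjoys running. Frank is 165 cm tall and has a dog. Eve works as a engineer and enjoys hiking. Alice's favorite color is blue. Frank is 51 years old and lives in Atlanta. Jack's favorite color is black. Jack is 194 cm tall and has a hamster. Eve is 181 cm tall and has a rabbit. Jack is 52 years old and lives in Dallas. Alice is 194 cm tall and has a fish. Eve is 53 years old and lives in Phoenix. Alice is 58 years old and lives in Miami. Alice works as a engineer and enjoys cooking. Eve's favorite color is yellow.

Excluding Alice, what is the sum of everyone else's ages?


Sum (excluding Alice): 156

156


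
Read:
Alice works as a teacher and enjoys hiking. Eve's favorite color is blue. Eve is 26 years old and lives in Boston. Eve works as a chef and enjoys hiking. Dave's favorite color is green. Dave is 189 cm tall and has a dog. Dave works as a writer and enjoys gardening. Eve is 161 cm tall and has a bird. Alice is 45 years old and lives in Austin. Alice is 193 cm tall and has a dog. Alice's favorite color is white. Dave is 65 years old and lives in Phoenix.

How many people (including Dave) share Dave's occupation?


Dave is a writer. Count = 1

1


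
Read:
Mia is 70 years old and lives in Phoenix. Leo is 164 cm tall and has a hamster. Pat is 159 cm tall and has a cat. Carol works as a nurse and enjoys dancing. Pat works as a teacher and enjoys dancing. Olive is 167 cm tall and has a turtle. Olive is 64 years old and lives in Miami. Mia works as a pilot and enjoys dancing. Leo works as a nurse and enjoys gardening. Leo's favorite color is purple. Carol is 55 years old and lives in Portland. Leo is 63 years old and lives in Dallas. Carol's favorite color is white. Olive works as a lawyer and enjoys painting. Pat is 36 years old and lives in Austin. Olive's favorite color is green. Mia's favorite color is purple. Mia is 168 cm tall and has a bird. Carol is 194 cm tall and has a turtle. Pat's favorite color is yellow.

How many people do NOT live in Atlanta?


Not in Atlanta: 5

5


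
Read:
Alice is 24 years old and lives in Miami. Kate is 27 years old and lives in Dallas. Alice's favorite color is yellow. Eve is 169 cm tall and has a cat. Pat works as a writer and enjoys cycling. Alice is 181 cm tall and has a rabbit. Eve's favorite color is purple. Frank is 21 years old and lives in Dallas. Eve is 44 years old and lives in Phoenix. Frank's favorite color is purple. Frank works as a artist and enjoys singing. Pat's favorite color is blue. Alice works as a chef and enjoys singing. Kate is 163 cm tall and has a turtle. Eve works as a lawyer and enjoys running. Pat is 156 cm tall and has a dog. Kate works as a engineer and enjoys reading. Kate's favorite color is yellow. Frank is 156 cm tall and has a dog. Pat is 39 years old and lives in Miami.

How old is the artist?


The artist is Frank, age 21

21


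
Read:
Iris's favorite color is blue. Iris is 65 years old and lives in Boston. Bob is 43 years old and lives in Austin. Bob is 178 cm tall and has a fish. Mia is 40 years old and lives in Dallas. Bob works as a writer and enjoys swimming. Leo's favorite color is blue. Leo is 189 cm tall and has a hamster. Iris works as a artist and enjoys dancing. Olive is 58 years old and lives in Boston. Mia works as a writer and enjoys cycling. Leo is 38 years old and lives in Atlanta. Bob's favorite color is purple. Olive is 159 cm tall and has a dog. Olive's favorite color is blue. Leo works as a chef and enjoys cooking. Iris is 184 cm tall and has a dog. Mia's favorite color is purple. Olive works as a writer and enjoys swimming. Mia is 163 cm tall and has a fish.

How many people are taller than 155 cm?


Taller than 155: 5

5


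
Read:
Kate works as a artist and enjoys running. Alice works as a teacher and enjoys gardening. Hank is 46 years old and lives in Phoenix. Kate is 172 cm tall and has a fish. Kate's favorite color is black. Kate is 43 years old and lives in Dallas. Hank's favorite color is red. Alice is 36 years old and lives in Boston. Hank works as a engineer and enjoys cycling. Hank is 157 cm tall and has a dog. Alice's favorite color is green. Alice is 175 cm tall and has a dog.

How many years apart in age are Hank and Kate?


46 vs 43, diff = 3

3


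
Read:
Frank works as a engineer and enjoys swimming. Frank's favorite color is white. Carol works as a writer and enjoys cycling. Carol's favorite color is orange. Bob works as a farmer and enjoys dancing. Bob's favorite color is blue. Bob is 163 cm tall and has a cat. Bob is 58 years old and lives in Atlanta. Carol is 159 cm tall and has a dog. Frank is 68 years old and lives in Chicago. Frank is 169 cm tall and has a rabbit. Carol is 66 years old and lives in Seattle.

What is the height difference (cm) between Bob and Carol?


|163 - 159| = 4

4


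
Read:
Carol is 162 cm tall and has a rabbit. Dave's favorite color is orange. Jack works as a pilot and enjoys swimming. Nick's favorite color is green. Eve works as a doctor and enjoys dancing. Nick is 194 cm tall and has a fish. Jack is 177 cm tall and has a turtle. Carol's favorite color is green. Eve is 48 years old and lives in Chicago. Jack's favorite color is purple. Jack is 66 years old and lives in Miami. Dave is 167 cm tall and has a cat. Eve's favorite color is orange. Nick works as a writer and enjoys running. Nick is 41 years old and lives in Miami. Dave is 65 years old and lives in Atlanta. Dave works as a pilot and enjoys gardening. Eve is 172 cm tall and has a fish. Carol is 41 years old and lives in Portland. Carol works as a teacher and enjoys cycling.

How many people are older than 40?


Filter: 5

5


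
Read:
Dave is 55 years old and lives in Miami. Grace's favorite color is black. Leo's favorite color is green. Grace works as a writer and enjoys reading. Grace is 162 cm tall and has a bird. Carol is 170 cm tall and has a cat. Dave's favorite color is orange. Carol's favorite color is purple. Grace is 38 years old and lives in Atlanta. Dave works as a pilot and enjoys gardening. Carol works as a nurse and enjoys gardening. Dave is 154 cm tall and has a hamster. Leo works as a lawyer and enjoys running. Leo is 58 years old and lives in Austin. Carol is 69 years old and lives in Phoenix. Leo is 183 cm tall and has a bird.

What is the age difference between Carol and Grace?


|69 - 38| = 31

31


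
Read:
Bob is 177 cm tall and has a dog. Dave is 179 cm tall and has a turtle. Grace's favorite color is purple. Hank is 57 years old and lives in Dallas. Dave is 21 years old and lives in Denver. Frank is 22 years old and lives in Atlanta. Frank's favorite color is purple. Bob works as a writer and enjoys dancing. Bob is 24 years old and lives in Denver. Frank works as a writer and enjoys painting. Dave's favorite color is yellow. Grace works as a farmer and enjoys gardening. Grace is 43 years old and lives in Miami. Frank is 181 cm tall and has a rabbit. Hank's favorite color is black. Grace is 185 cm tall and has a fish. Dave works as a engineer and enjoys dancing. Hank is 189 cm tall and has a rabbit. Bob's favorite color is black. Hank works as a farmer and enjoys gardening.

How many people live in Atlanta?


Count in Atlanta: 1

1


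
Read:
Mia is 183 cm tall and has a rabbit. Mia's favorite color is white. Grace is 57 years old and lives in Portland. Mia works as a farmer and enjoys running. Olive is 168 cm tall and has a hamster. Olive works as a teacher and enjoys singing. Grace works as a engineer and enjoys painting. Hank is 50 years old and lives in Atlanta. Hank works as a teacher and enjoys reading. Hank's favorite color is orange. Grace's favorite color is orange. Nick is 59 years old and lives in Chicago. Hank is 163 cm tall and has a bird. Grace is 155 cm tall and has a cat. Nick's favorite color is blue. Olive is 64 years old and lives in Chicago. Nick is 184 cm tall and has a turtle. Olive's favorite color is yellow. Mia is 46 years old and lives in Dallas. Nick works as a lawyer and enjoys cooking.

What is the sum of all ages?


64+57+46+59+50 = 276

276


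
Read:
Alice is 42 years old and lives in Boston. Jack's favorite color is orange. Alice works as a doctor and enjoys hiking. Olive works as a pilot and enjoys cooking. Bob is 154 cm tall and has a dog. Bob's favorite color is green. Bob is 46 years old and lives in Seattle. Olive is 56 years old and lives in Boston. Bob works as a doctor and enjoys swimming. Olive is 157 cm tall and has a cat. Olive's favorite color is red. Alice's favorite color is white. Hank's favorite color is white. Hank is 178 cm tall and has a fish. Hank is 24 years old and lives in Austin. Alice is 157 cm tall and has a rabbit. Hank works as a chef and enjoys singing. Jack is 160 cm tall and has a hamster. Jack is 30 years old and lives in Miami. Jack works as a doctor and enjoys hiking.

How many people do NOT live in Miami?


Not in Miami: 4

4


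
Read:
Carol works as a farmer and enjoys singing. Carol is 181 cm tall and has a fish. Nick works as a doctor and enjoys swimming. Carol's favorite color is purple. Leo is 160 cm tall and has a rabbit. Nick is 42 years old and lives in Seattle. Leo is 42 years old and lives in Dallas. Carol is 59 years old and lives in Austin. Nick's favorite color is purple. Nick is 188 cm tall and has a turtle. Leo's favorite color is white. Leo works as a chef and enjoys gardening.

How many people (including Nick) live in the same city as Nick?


Nick lives in Seattle. Count = 1

1


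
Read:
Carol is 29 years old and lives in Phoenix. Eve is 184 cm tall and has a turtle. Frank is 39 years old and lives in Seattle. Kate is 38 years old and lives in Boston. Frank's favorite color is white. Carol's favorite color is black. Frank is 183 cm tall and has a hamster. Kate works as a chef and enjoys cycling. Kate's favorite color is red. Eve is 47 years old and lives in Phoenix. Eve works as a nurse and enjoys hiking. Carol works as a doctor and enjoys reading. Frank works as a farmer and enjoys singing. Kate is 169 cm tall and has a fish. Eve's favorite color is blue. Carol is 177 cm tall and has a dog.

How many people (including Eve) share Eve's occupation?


Eve is a nurse. Count = 1

1


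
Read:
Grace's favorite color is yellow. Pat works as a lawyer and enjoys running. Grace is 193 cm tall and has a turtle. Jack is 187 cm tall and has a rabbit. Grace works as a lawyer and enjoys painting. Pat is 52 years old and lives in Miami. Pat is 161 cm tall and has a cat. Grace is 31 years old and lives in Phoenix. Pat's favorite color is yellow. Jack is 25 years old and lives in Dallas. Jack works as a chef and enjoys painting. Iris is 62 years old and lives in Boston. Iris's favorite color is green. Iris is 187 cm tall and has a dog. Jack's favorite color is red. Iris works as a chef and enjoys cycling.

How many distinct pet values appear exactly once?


Unique pet values: 4

4
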